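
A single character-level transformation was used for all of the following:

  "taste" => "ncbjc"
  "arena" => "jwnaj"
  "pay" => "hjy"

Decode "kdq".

The output letters match the input read backwards, each shifted +9: taste reversed is etsat. Two steps: reverse the string, then apply a Caesar shift of +9.
Reversing it on kdq: shift back: k−9=b, d−9=u, q−9=h → buh; then reverse → hub.

hub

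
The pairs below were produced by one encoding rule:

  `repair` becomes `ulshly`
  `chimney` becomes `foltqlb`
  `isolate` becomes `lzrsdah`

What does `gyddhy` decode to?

drawer

Shifts by position in repair: pos 0: r→u (+3), pos 1: e→l (+7), pos 2: p→s (+3), pos 3: a→h (+7) — repeating every 2. The shifts repeat in a cycle of length 2: positions 0,1,… shift by +3, +7, then the pattern repeats.
Decoding gyddhy: g−3=d, y−7=r, d−3=a, d−7=w, h−3=e, y−7=r.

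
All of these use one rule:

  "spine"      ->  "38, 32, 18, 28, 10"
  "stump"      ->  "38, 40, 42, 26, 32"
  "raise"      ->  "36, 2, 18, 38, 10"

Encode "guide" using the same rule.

With a=1..z=26, the number is 2·pos.
For guide: g=7→14, u=21→42, i=9→18, d=4→8, e=5→10.

14, 42, 18, 8, 10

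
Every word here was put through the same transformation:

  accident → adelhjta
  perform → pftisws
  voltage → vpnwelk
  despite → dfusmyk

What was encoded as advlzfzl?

activate

Letter i (0-indexed) is shifted by i+0, so successive shifts are 0, 1, 2, ….
Undoing it on advlzfzl: a−0=a, d−1=c, v−2=t, l−3=i, z−4=v, f−5=a, z−6=t, l−7=e.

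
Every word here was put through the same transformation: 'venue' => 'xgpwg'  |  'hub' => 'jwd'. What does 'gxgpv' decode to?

event

Compare letters: v→x is +2, e→g is +2, n→p is +2 — a constant shift. Each letter is shifted forward by 2 in the alphabet (a Caesar shift of +2).
Undoing it on gxgpv: g−2=e, x−2=v, g−2=e, p−2=n, v−2=t.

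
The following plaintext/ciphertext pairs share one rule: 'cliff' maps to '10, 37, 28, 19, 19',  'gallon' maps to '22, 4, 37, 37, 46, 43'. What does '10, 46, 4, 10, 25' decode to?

c(#3)→10 and l(#12)→37: differences scale by 3, so n = 3·pos + 1. With a=1..z=26, the number is 3·pos + 1.
Reversing it on 10, 46, 4, 10, 25: 10→(10−1)÷3=3=c, 46→(46−1)÷3=15=o, 4→(4−1)÷3=1=a, 10→(10−1)÷3=3=c, 25→(25−1)÷3=8=h.

coach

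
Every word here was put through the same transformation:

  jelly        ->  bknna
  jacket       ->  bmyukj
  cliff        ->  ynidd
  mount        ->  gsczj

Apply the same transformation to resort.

xkqsxj

j(9)→b(1) and e(4)→k(10) fit y≡19x+12 (mod 26); the inverse of 19 mod 26 is 11. Treating letters as 0–25, the rule is x ↦ 19x + 12 (mod 26).
For resort: r(17)→19·17+12≡23=x; e(4)→19·4+12≡10=k; s(18)→19·18+12≡16=q; o(14)→19·14+12≡18=s; r(17)→19·17+12≡23=x; t(19)→19·19+12≡9=j (all mod 26).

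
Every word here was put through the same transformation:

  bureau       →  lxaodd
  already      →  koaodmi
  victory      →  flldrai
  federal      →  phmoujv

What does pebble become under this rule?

zhklon

Shifts by position in bureau: pos 0: b→l (+10), pos 1: u→x (+3), pos 2: r→a (+9), pos 3: e→o (+10), pos 4: a→d (+3), pos 5: u→d (+9) — repeating every 3. It's a Vigenère-style cipher with numeric key [10,3,9]: position i shifts by key[i mod 3].
For pebble: p+10=z, e+3=h, b+9=k, b+10=l, l+3=o, e+9=n.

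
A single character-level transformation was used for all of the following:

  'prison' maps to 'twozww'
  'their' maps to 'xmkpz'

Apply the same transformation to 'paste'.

In prison: p→t is +4, r→w is +5, i→o is +6, s→z is +7 — the shift increases by 1 each position. The shift increases by 1 at each position, starting from +4: 4, 5, 6, ….
On paste: p+4=t, a+5=f, s+6=y, t+7=a, e+8=m.

tfyam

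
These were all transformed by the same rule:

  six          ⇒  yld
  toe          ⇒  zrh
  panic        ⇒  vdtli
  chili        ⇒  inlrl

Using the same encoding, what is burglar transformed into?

The shift depends on letter class: consonant s→y is +6, but vowel i→l is +3. Two shifts are in play — +3 for a/e/i/o/u, +6 for every other letter.
On burglar: b(cons)+6=h, u(vowel)+3=x, r(cons)+6=x, g(cons)+6=m, l(cons)+6=r, a(vowel)+3=d, r(cons)+6=x.

hxxmrdx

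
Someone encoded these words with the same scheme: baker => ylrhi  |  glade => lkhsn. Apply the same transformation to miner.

ylupt

Two steps: reverse the string, then apply a Caesar shift of +7.
Applying it to miner: reverse → renim; then shift: r+7=y, e+7=l, n+7=u, i+7=p, m+7=t.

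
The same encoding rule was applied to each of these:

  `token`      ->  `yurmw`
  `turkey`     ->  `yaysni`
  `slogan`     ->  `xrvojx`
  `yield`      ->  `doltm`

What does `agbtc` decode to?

Letter i (0-indexed) is shifted by i+5, so successive shifts are 5, 6, 7, ….
Undoing it on agbtc: a−5=v, g−6=a, b−7=u, t−8=l, c−9=t.

vault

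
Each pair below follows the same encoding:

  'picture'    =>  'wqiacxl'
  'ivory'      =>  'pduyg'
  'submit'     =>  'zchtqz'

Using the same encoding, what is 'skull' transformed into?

Shifts by position in picture: pos 0: p→w (+7), pos 1: i→q (+8), pos 2: c→i (+6), pos 3: t→a (+7), pos 4: u→c (+8), pos 5: r→x (+6) — repeating every 3. The shifts repeat in a cycle of length 3: positions 0,1,… shift by +7, +8, +6, then the pattern repeats.
Applying it to skull: s+7=z, k+8=s, u+6=a, l+7=s, l+8=t.

zsast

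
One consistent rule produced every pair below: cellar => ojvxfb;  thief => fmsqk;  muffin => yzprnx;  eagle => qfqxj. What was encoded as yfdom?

Shifts by position in cellar: pos 0: c→o (+12), pos 1: e→j (+5), pos 2: l→v (+10), pos 3: l→x (+12), pos 4: a→f (+5), pos 5: r→b (+10) — repeating every 3. A repeating key of period 3 is used — shifts +12, +5, +10 over and over.
Reversing it on yfdom: y−12=m, f−5=a, d−10=t, o−12=c, m−5=h.

match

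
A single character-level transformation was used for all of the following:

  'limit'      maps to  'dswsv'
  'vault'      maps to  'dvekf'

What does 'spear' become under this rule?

bkozc

The output letters match the input read backwards, each shifted +10: limit reversed is timil. The word is reversed, then every letter is shifted forward by 10.
For spear: reverse → raeps; then shift: r+10=b, a+10=k, e+10=o, p+10=z, s+10=c.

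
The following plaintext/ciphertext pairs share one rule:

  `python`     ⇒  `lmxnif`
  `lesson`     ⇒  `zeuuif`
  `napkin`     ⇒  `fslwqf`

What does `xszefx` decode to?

p(15)→l(11) and y(24)→m(12) fit y≡3x+18 (mod 26); the inverse of 3 mod 26 is 9. Treating letters as 0–25, the rule is x ↦ 3x + 18 (mod 26).
Undoing it on xszefx: x(23)→9·(23−18)≡19=t; s(18)→9·(18−18)≡0=a; z(25)→9·(25−18)≡11=l; e(4)→9·(4−18)≡4=e; f(5)→9·(5−18)≡13=n; x(23)→9·(23−18)≡19=t (all mod 26).

talent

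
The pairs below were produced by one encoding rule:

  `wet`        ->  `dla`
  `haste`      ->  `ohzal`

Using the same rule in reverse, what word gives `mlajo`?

fetch

Compare letters: w→d is +7, e→l is +7, t→a is +7 — a constant shift. It's a constant shift of +7 (ROT7).
Reversing it on mlajo: m−7=f, l−7=e, a−7=t, j−7=c, o−7=h.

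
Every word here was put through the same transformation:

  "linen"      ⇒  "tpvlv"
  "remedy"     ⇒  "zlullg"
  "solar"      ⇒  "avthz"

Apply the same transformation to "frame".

The shift depends on letter class: consonant l→t is +8, but vowel i→p is +7. The rule splits by letter class: vowels +7, consonants +8.
On frame: f(cons)+8=n, r(cons)+8=z, a(vowel)+7=h, m(cons)+8=u, e(vowel)+7=l.

nzhul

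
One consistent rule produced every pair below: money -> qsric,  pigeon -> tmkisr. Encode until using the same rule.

Compare letters: m→q is +4, o→s is +4, n→r is +4 — a constant shift. Every letter moves 4 places later in the alphabet, wrapping around z→a.
For until: u+4=y, n+4=r, t+4=x, i+4=m, l+4=p.

yrxmp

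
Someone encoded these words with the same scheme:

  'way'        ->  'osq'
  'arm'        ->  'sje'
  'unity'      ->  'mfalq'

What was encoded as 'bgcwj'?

Every letter moves 18 places later in the alphabet, wrapping around z→a.
Undoing it on bgcwj: b−18=j, g−18=o, c−18=k, w−18=e, j−18=r.

joker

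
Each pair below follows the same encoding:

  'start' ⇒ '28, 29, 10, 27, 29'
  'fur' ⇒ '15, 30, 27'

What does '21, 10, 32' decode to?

s is letter #19 and maps to 28: an offset of 9. The number is (letter's place in the alphabet, a=1) + 9.
Decoding 21, 10, 32: 21→(21−9)÷1=12=l, 10→(10−9)÷1=1=a, 32→(32−9)÷1=23=w.

law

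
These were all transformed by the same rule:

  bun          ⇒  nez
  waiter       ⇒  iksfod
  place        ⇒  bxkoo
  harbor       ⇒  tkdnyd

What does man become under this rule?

ykz

Vowels shift forward by 10 and consonants shift forward by 12.
On man: m(cons)+12=y, a(vowel)+10=k, n(cons)+12=z.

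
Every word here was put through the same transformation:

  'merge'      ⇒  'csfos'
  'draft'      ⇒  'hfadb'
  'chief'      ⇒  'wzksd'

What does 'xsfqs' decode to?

Each letter's alphabet position (a=0..z=25) is mapped through 11·x+0 mod 26 — an affine cipher.
Decoding xsfqs: x(23)→19·(23−0)≡21=v; s(18)→19·(18−0)≡4=e; f(5)→19·(5−0)≡17=r; q(16)→19·(16−0)≡18=s; s(18)→19·(18−0)≡4=e (all mod 26).

verse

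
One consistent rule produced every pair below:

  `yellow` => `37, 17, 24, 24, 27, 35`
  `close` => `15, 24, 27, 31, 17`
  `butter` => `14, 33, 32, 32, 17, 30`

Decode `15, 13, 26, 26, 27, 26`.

y is letter #25 and maps to 37: an offset of 12. Letters become their 1-based position plus 12 (so a→13, b→14, …).
Decoding 15, 13, 26, 26, 27, 26: 15→(15−12)÷1=3=c, 13→(13−12)÷1=1=a, 26→(26−12)÷1=14=n, 26→(26−12)÷1=14=n, 27→(27−12)÷1=15=o, 26→(26−12)÷1=14=n.

cannon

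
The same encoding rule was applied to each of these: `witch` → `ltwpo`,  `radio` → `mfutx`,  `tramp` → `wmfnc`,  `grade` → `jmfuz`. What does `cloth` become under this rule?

Treating letters as 0–25, the rule is x ↦ 5x + 5 (mod 26).
For cloth: c(2)→5·2+5≡15=p; l(11)→5·11+5≡8=i; o(14)→5·14+5≡23=x; t(19)→5·19+5≡22=w; h(7)→5·7+5≡14=o (all mod 26).

pixwo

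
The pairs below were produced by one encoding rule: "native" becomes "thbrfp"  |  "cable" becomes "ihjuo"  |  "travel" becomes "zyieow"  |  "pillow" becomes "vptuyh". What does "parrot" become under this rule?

vhzaye

The shift increases by 1 at each position, starting from +6: 6, 7, 8, ….
For parrot: p+6=v, a+7=h, r+8=z, r+9=a, o+10=y, t+11=e.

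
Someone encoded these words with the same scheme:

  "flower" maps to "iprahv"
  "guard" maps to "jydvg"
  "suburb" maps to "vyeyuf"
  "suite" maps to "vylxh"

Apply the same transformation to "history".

Shifts by position in flower: pos 0: f→i (+3), pos 1: l→p (+4), pos 2: o→r (+3), pos 3: w→a (+4) — repeating every 2. A repeating key of period 2 is used — shifts +3, +4 over and over.
For history: h+3=k, i+4=m, s+3=v, t+4=x, o+3=r, r+4=v, y+3=b.

kmvxrvb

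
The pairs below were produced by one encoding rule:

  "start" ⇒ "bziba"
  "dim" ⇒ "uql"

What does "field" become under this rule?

Read the word backwards and shift each letter +8.
On field: reverse → dleif; then shift: d+8=l, l+8=t, e+8=m, i+8=q, f+8=n.

ltmqn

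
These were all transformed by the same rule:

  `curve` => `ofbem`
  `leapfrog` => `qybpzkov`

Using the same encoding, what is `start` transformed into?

dbkdc

The output letters match the input read backwards, each shifted +10: curve reversed is evruc. The word is reversed, then every letter is shifted forward by 10.
Applying it to start: reverse → trats; then shift: t+10=d, r+10=b, a+10=k, t+10=d, s+10=c.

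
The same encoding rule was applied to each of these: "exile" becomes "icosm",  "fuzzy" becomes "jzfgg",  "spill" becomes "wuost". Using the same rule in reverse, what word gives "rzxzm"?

nurse

In exile: e→i is +4, x→c is +5, i→o is +6, l→s is +7 — the shift increases by 1 each position. The shift increases by 1 at each position, starting from +4: 4, 5, 6, ….
Decoding rzxzm: r−4=n, z−5=u, x−6=r, z−7=s, m−8=e.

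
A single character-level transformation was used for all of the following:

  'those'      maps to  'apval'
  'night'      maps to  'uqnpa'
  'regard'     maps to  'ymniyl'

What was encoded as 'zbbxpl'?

stupid

Shifts by position in those: pos 0: t→a (+7), pos 1: h→p (+8), pos 2: o→v (+7), pos 3: s→a (+8) — repeating every 2. The shifts repeat in a cycle of length 2: positions 0,1,… shift by +7, +8, then the pattern repeats.
Decoding zbbxpl: z−7=s, b−8=t, b−7=u, x−8=p, p−7=i, l−8=d.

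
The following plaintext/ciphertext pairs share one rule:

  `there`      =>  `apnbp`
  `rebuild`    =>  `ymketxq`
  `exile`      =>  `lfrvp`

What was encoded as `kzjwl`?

In there: t→a is +7, h→p is +8, e→n is +9, r→b is +10 — the shift increases by 1 each position. Letter i (0-indexed) is shifted by i+7, so successive shifts are 7, 8, 9, ….
Reversing it on kzjwl: k−7=d, z−8=r, j−9=a, w−10=m, l−11=a.

drama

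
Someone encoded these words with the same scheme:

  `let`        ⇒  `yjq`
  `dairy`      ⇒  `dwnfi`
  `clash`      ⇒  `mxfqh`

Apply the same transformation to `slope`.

jutqx

The output letters match the input read backwards, each shifted +5: let reversed is tel. The word is reversed, then every letter is shifted forward by 5.
Applying it to slope: reverse → epols; then shift: e+5=j, p+5=u, o+5=t, l+5=q, s+5=x.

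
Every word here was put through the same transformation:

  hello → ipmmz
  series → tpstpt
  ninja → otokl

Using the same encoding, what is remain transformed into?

The shift depends on letter class: consonant h→i is +1, but vowel e→p is +11. The rule splits by letter class: vowels +11, consonants +1.
Applying it to remain: r(cons)+1=s, e(vowel)+11=p, m(cons)+1=n, a(vowel)+11=l, i(vowel)+11=t, n(cons)+1=o.

spnlto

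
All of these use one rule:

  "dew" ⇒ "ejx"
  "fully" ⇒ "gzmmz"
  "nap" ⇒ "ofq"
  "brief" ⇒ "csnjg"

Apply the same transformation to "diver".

enwjs

The shift depends on letter class: consonant d→e is +1, but vowel e→j is +5. The rule splits by letter class: vowels +5, consonants +1.
Applying it to diver: d(cons)+1=e, i(vowel)+5=n, v(cons)+1=w, e(vowel)+5=j, r(cons)+1=s.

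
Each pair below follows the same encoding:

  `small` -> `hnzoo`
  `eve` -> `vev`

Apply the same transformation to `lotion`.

olgrlm

Each pair mirrors across the alphabet (s↔h, m↔n, a↔z): positions sum to 25. Each letter is replaced by its mirror in the alphabet: a↔z, b↔y, c↔x, and so on (the Atbash cipher).
For lotion: l↔o, o↔l, t↔g, i↔r, o↔l, n↔m.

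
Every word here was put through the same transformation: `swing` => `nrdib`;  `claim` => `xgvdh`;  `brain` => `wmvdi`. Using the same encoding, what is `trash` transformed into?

Compare letters: s→n is +21, w→r is +21, i→d is +21 — a constant shift. Every letter moves 21 places later in the alphabet, wrapping around z→a.
For trash: t+21=o, r+21=m, a+21=v, s+21=n, h+21=c.

omvnc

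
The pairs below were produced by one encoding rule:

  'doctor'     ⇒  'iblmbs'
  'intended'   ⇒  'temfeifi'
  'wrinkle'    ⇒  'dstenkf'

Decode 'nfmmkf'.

kettle

d(3)→i(8) and o(14)→b(1) fit y≡23x+17 (mod 26); the inverse of 23 mod 26 is 17. Each letter's alphabet position (a=0..z=25) is mapped through 23·x+17 mod 26 — an affine cipher.
Reversing it on nfmmkf: n(13)→17·(13−17)≡10=k; f(5)→17·(5−17)≡4=e; m(12)→17·(12−17)≡19=t; m(12)→17·(12−17)≡19=t; k(10)→17·(10−17)≡11=l; f(5)→17·(5−17)≡4=e (all mod 26).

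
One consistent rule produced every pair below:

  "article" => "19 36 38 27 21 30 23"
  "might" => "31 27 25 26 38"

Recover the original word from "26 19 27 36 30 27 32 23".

hairline

a is letter #1 and maps to 19: an offset of 18. Each letter is replaced by its alphabet position (a=1..z=26) + 18.
Undoing it on 26 19 27 36 30 27 32 23: 26→(26−18)÷1=8=h, 19→(19−18)÷1=1=a, 27→(27−18)÷1=9=i, 36→(36−18)÷1=18=r, 30→(30−18)÷1=12=l, 27→(27−18)÷1=9=i, 32→(32−18)÷1=14=n, 23→(23−18)÷1=5=e.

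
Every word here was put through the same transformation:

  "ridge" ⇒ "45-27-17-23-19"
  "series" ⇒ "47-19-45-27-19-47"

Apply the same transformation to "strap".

47-49-45-11-41

Each letter becomes 2×(its alphabet position, a=1..z=26) + 9.
On strap: s=19→47, t=20→49, r=18→45, a=1→11, p=16→41.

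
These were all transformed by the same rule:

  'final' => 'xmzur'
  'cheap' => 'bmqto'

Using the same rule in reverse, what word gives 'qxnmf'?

table

The word is reversed, then every letter is shifted forward by 12.
Undoing it on qxnmf: shift back: q−12=e, x−12=l, n−12=b, m−12=a, f−12=t → elbat; then reverse → table.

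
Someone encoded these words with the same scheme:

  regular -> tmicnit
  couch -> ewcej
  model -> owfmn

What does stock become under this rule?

uvwem

The shift depends on letter class: consonant r→t is +2, but vowel e→m is +8. Two shifts are in play — +8 for a/e/i/o/u, +2 for every other letter.
Applying it to stock: s(cons)+2=u, t(cons)+2=v, o(vowel)+8=w, c(cons)+2=e, k(cons)+2=m.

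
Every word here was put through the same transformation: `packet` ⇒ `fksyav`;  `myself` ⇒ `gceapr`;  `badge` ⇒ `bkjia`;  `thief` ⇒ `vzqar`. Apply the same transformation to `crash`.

snkez

This is an affine cipher: with a=0,…,z=25, each position x becomes (17x+10) mod 26.
Applying it to crash: c(2)→17·2+10≡18=s; r(17)→17·17+10≡13=n; a(0)→17·0+10≡10=k; s(18)→17·18+10≡4=e; h(7)→17·7+10≡25=z (all mod 26).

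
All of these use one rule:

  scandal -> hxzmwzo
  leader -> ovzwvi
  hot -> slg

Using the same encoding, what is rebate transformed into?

Each pair mirrors across the alphabet (s↔h, c↔x, a↔z): positions sum to 25. Letters are reflected about the middle of the alphabet (position → 25−position): Atbash.
Applying it to rebate: r↔i, e↔v, b↔y, a↔z, t↔g, e↔v.

ivyzgv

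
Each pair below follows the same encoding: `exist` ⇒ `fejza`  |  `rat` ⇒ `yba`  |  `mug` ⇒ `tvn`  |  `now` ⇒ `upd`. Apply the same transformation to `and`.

The shift depends on letter class: consonant x→e is +7, but vowel e→f is +1. The rule splits by letter class: vowels +1, consonants +7.
For and: a(vowel)+1=b, n(cons)+7=u, d(cons)+7=k.

buk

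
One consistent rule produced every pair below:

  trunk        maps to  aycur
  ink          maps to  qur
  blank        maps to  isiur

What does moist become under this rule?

twqza

Two shifts are in play — +8 for a/e/i/o/u, +7 for every other letter.
Applying it to moist: m(cons)+7=t, o(vowel)+8=w, i(vowel)+8=q, s(cons)+7=z, t(cons)+7=a.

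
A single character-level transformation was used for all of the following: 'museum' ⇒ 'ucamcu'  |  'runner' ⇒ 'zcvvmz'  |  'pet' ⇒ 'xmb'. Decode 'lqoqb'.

digit

Compare letters: m→u is +8, u→c is +8, s→a is +8 — a constant shift. This is a Caesar cipher with shift 8.
Reversing it on lqoqb: l−8=d, q−8=i, o−8=g, q−8=i, b−8=t.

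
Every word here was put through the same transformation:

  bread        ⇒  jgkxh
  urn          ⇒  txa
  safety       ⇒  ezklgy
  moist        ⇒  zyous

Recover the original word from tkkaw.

queen

Two steps: reverse the string, then apply a Caesar shift of +6.
Undoing it on tkkaw: shift back: t−6=n, k−6=e, k−6=e, a−6=u, w−6=q → neeuq; then reverse → queen.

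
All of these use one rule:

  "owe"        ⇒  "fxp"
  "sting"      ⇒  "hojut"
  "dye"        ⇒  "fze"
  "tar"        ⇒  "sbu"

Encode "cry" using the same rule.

zsd

The output letters match the input read backwards, each shifted +1: owe reversed is ewo. Two steps: reverse the string, then apply a Caesar shift of +1.
For cry: reverse → yrc; then shift: y+1=z, r+1=s, c+1=d.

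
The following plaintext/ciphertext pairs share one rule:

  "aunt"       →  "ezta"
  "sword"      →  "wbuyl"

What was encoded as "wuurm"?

spoke

In aunt: a→e is +4, u→z is +5, n→t is +6, t→a is +7 — the shift increases by 1 each position. Each letter shifts forward by (position + 4), i.e. 4, 5, 6, … — the shift grows by one for each successive letter.
Decoding wuurm: w−4=s, u−5=p, u−6=o, r−7=k, m−8=e.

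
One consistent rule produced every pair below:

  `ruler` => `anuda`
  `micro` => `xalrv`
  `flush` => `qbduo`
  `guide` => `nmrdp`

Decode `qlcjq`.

The output letters match the input read backwards, each shifted +9: ruler reversed is relur. Two steps: reverse the string, then apply a Caesar shift of +9.
Decoding qlcjq: shift back: q−9=h, l−9=c, c−9=t, j−9=a, q−9=h → hctah; then reverse → hatch.

hatch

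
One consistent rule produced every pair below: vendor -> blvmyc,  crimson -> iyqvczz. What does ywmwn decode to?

In vendor: v→b is +6, e→l is +7, n→v is +8, d→m is +9 — the shift increases by 1 each position. The shift increases by 1 at each position, starting from +6: 6, 7, 8, ….
Undoing it on ywmwn: y−6=s, w−7=p, m−8=e, w−9=n, n−10=d.

spend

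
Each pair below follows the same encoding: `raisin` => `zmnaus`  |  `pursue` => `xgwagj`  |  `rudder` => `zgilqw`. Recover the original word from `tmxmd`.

The shifts repeat in a cycle of length 3: positions 0,1,… shift by +8, +12, +5, then the pattern repeats.
Reversing it on tmxmd: t−8=l, m−12=a, x−5=s, m−8=e, d−12=r.

laser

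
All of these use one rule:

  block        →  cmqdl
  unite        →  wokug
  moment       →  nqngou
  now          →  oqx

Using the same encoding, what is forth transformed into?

The shift depends on letter class: consonant b→c is +1, but vowel o→q is +2. The rule splits by letter class: vowels +2, consonants +1.
Applying it to forth: f(cons)+1=g, o(vowel)+2=q, r(cons)+1=s, t(cons)+1=u, h(cons)+1=i.

gqsui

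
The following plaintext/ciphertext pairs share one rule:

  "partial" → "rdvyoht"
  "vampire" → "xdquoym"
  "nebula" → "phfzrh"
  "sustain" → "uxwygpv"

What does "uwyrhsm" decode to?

stumble

In partial: p→r is +2, a→d is +3, r→v is +4, t→y is +5 — the shift increases by 1 each position. Each letter shifts forward by (position + 2), i.e. 2, 3, 4, … — the shift grows by one for each successive letter.
Undoing it on uwyrhsm: u−2=s, w−3=t, y−4=u, r−5=m, h−6=b, s−7=l, m−8=e.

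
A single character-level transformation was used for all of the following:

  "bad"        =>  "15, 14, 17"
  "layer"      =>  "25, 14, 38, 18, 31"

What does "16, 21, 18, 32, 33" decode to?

chest

b is letter #2 and maps to 15: an offset of 13. Each letter is replaced by its alphabet position (a=1..z=26) + 13.
Reversing it on 16, 21, 18, 32, 33: 16→(16−13)÷1=3=c, 21→(21−13)÷1=8=h, 18→(18−13)÷1=5=e, 32→(32−13)÷1=19=s, 33→(33−13)÷1=20=t.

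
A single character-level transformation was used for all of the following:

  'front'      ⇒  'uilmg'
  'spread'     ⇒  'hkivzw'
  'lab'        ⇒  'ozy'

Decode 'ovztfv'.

Each pair mirrors across the alphabet (f↔u, r↔i, o↔l): positions sum to 25. This is the alphabet-reversal cipher (Atbash): a becomes z, b becomes y, etc.
Undoing it on ovztfv: o↔l, v↔e, z↔a, t↔g, f↔u, v↔e.

league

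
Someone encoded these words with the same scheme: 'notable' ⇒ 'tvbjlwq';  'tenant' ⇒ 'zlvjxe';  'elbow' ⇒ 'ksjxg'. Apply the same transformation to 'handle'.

In notable: n→t is +6, o→v is +7, t→b is +8, a→j is +9 — the shift increases by 1 each position. Each letter shifts forward by (position + 6), i.e. 6, 7, 8, … — the shift grows by one for each successive letter.
For handle: h+6=n, a+7=h, n+8=v, d+9=m, l+10=v, e+11=p.

nhvmvp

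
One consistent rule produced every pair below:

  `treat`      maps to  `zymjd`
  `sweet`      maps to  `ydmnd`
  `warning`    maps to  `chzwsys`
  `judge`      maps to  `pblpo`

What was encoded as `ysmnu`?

sleek

In treat: t→z is +6, r→y is +7, e→m is +8, a→j is +9 — the shift increases by 1 each position. The shift increases by 1 at each position, starting from +6: 6, 7, 8, ….
Undoing it on ysmnu: y−6=s, s−7=l, m−8=e, n−9=e, u−10=k.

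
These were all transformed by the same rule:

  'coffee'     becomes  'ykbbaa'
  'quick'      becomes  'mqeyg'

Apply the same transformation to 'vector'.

raypkn

Compare letters: c→y is +22, o→k is +22, f→b is +22 — a constant shift. It's a constant shift of +22 (ROT22).
For vector: v+22=r, e+22=a, c+22=y, t+22=p, o+22=k, r+22=n.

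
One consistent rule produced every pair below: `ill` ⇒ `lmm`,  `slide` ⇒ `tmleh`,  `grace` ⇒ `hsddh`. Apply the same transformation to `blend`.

The shift depends on letter class: consonant l→m is +1, but vowel i→l is +3. Vowels shift forward by 3 and consonants shift forward by 1.
On blend: b(cons)+1=c, l(cons)+1=m, e(vowel)+3=h, n(cons)+1=o, d(cons)+1=e.

cmhoe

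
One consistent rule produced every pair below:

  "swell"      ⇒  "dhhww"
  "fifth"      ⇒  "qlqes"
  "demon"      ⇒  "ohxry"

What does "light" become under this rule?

The shift depends on letter class: consonant s→d is +11, but vowel e→h is +3. The rule splits by letter class: vowels +3, consonants +11.
On light: l(cons)+11=w, i(vowel)+3=l, g(cons)+11=r, h(cons)+11=s, t(cons)+11=e.

wlrse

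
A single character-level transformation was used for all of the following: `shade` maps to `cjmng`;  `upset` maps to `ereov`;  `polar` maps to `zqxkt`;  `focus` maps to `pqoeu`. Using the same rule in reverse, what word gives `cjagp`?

The shifts repeat in a cycle of length 3: positions 0,1,… shift by +10, +2, +12, then the pattern repeats.
Reversing it on cjagp: c−10=s, j−2=h, a−12=o, g−10=w, p−2=n.

shown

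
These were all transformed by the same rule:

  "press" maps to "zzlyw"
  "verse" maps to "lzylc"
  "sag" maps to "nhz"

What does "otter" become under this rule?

The output letters match the input read backwards, each shifted +7: press reversed is sserp. Read the word backwards and shift each letter +7.
Applying it to otter: reverse → retto; then shift: r+7=y, e+7=l, t+7=a, t+7=a, o+7=v.

ylaav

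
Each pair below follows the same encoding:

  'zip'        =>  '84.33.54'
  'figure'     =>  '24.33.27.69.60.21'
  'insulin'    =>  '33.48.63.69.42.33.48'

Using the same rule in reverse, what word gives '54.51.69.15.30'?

pouch

Each letter becomes 3×(its alphabet position, a=1..z=26) + 6.
Undoing it on 54.51.69.15.30: 54→(54−6)÷3=16=p, 51→(51−6)÷3=15=o, 69→(69−6)÷3=21=u, 15→(15−6)÷3=3=c, 30→(30−6)÷3=8=h.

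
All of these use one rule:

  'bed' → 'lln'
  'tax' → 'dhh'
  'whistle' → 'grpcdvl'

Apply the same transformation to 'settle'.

clddvl

The shift depends on letter class: consonant b→l is +10, but vowel e→l is +7. Vowels shift forward by 7 and consonants shift forward by 10.
On settle: s(cons)+10=c, e(vowel)+7=l, t(cons)+10=d, t(cons)+10=d, l(cons)+10=v, e(vowel)+7=l.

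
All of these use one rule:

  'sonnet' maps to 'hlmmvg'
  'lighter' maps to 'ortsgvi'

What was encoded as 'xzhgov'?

This is the alphabet-reversal cipher (Atbash): a becomes z, b becomes y, etc.
Decoding xzhgov: x↔c, z↔a, h↔s, g↔t, o↔l, v↔e.

castle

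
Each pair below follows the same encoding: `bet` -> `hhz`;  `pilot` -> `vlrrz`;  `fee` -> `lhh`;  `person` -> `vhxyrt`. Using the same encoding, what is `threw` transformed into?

The shift depends on letter class: consonant b→h is +6, but vowel e→h is +3. Vowels shift forward by 3 and consonants shift forward by 6.
Applying it to threw: t(cons)+6=z, h(cons)+6=n, r(cons)+6=x, e(vowel)+3=h, w(cons)+6=c.

znxhc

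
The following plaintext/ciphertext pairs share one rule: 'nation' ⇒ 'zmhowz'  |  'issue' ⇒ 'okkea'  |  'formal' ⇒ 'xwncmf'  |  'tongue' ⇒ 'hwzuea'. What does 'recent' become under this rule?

nagazh

n(13)→z(25) and a(0)→m(12) fit y≡23x+12 (mod 26); the inverse of 23 mod 26 is 17. This is an affine cipher: with a=0,…,z=25, each position x becomes (23x+12) mod 26.
For recent: r(17)→23·17+12≡13=n; e(4)→23·4+12≡0=a; c(2)→23·2+12≡6=g; e(4)→23·4+12≡0=a; n(13)→23·13+12≡25=z; t(19)→23·19+12≡7=h (all mod 26).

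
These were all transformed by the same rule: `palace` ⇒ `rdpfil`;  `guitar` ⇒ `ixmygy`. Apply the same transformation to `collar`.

erpqgy

In palace: p→r is +2, a→d is +3, l→p is +4, a→f is +5 — the shift increases by 1 each position. The shift increases by 1 at each position, starting from +2: 2, 3, 4, ….
On collar: c+2=e, o+3=r, l+4=p, l+5=q, a+6=g, r+7=y.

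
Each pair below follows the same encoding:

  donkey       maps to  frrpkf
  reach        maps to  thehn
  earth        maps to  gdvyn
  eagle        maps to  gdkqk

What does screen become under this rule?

Letter i (0-indexed) is shifted by i+2, so successive shifts are 2, 3, 4, ….
On screen: s+2=u, c+3=f, r+4=v, e+5=j, e+6=k, n+7=u.

ufvjku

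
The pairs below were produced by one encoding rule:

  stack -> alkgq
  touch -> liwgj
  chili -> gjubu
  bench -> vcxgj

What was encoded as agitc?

This is an affine cipher: with a=0,…,z=25, each position x becomes (11x+10) mod 26.
Decoding agitc: a(0)→19·(0−10)≡18=s; g(6)→19·(6−10)≡2=c; i(8)→19·(8−10)≡14=o; t(19)→19·(19−10)≡15=p; c(2)→19·(2−10)≡4=e (all mod 26).

scope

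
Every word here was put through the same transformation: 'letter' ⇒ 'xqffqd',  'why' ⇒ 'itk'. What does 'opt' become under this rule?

abf

Compare letters: l→x is +12, e→q is +12, t→f is +12 — a constant shift. Each letter is shifted forward by 12 in the alphabet (a Caesar shift of +12).
On opt: o+12=a, p+12=b, t+12=f.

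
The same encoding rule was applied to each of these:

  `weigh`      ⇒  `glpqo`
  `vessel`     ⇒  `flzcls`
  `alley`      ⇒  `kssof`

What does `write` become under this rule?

gypdl

Shifts by position in weigh: pos 0: w→g (+10), pos 1: e→l (+7), pos 2: i→p (+7), pos 3: g→q (+10), pos 4: h→o (+7) — repeating every 3. It's a Vigenère-style cipher with numeric key [10,7,7]: position i shifts by key[i mod 3].
Applying it to write: w+10=g, r+7=y, i+7=p, t+10=d, e+7=l.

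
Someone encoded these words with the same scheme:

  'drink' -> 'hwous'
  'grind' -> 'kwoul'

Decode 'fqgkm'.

In drink: d→h is +4, r→w is +5, i→o is +6, n→u is +7 — the shift increases by 1 each position. Letter i (0-indexed) is shifted by i+4, so successive shifts are 4, 5, 6, ….
Undoing it on fqgkm: f−4=b, q−5=l, g−6=a, k−7=d, m−8=e.

blade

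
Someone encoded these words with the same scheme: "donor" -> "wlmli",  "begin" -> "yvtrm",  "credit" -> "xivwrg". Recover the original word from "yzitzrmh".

bargains

Each pair mirrors across the alphabet (d↔w, o↔l, n↔m): positions sum to 25. This is the alphabet-reversal cipher (Atbash): a becomes z, b becomes y, etc.
Undoing it on yzitzrmh: y↔b, z↔a, i↔r, t↔g, z↔a, r↔i, m↔n, h↔s.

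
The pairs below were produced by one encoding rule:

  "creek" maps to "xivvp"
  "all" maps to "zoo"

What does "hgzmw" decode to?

stand

This is the alphabet-reversal cipher (Atbash): a becomes z, b becomes y, etc.
Reversing it on hgzmw: h↔s, g↔t, z↔a, m↔n, w↔d.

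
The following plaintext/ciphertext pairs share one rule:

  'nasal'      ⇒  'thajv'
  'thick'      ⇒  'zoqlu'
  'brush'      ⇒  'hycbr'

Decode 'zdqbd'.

twist

In nasal: n→t is +6, a→h is +7, s→a is +8, a→j is +9 — the shift increases by 1 each position. The shift increases by 1 at each position, starting from +6: 6, 7, 8, ….
Undoing it on zdqbd: z−6=t, d−7=w, q−8=i, b−9=s, d−10=t.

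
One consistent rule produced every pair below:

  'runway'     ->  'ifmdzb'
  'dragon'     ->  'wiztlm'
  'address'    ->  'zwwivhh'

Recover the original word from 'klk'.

pop

Each pair mirrors across the alphabet (r↔i, u↔f, n↔m): positions sum to 25. This is the alphabet-reversal cipher (Atbash): a becomes z, b becomes y, etc.
Reversing it on klk: k↔p, l↔o, k↔p.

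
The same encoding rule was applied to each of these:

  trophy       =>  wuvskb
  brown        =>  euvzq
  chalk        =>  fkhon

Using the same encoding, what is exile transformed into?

Two shifts are in play — +7 for a/e/i/o/u, +3 for every other letter.
Applying it to exile: e(vowel)+7=l, x(cons)+3=a, i(vowel)+7=p, l(cons)+3=o, e(vowel)+7=l.

lapol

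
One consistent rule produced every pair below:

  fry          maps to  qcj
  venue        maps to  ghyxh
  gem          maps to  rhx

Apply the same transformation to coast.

nrdde

The shift depends on letter class: consonant f→q is +11, but vowel e→h is +3. The rule splits by letter class: vowels +3, consonants +11.
Applying it to coast: c(cons)+11=n, o(vowel)+3=r, a(vowel)+3=d, s(cons)+11=d, t(cons)+11=e.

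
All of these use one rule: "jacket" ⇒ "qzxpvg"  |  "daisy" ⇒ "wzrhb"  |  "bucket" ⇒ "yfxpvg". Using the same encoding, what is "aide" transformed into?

zrwv

This is the alphabet-reversal cipher (Atbash): a becomes z, b becomes y, etc.
On aide: a↔z, i↔r, d↔w, e↔v.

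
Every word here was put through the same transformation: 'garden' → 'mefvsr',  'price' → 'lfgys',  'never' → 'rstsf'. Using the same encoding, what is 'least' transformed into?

xsecz

g(6)→m(12) and a(0)→e(4) fit y≡23x+4 (mod 26); the inverse of 23 mod 26 is 17. Each letter's alphabet position (a=0..z=25) is mapped through 23·x+4 mod 26 — an affine cipher.
On least: l(11)→23·11+4≡23=x; e(4)→23·4+4≡18=s; a(0)→23·0+4≡4=e; s(18)→23·18+4≡2=c; t(19)→23·19+4≡25=z (all mod 26).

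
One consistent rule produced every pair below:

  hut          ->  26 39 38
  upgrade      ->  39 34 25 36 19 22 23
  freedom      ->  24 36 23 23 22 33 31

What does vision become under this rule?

h is letter #8 and maps to 26: an offset of 18. The number is (letter's place in the alphabet, a=1) + 18.
On vision: v=22→40, i=9→27, s=19→37, i=9→27, o=15→33, n=14→32.

40 27 37 27 33 32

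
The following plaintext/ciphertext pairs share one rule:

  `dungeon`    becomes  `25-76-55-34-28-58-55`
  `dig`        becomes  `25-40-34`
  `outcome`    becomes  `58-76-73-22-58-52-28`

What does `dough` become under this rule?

25-58-76-34-37

The formula is n = 3×(alphabet index, a=1) + 13.
On dough: d=4→25, o=15→58, u=21→76, g=7→34, h=8→37.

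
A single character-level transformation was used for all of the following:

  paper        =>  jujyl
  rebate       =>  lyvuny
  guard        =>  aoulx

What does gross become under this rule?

alimm

Compare letters: p→j is +20, a→u is +20, p→j is +20 — a constant shift. Each letter is shifted forward by 20 in the alphabet (a Caesar shift of +20).
Applying it to gross: g+20=a, r+20=l, o+20=i, s+20=m, s+20=m.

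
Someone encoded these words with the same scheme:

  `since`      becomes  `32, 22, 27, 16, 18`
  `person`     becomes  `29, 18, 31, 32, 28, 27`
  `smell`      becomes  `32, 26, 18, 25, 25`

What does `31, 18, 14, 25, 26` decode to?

s is letter #19 and maps to 32: an offset of 13. The number is (letter's place in the alphabet, a=1) + 13.
Undoing it on 31, 18, 14, 25, 26: 31→(31−13)÷1=18=r, 18→(18−13)÷1=5=e, 14→(14−13)÷1=1=a, 25→(25−13)÷1=12=l, 26→(26−13)÷1=13=m.

realm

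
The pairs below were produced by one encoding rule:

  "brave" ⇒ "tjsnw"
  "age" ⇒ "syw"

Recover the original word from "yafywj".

Compare letters: b→t is +18, r→j is +18, a→s is +18 — a constant shift. Every letter moves 18 places later in the alphabet, wrapping around z→a.
Undoing it on yafywj: y−18=g, a−18=i, f−18=n, y−18=g, w−18=e, j−18=r.

ginger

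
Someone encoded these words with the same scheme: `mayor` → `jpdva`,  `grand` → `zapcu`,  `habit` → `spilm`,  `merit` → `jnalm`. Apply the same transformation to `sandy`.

m(12)→j(9) and a(0)→p(15) fit y≡19x+15 (mod 26); the inverse of 19 mod 26 is 11. Treating letters as 0–25, the rule is x ↦ 19x + 15 (mod 26).
Applying it to sandy: s(18)→19·18+15≡19=t; a(0)→19·0+15≡15=p; n(13)→19·13+15≡2=c; d(3)→19·3+15≡20=u; y(24)→19·24+15≡3=d (all mod 26).

tpcud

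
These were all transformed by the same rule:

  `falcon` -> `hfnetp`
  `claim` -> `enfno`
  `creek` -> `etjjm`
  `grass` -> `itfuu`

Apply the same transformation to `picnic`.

The shift depends on letter class: consonant f→h is +2, but vowel a→f is +5. The rule splits by letter class: vowels +5, consonants +2.
On picnic: p(cons)+2=r, i(vowel)+5=n, c(cons)+2=e, n(cons)+2=p, i(vowel)+5=n, c(cons)+2=e.

rnepne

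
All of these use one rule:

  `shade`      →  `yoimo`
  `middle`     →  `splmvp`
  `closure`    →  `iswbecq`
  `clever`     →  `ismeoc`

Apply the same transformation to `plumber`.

vscvlpd

In shade: s→y is +6, h→o is +7, a→i is +8, d→m is +9 — the shift increases by 1 each position. Each letter shifts forward by (position + 6), i.e. 6, 7, 8, … — the shift grows by one for each successive letter.
Applying it to plumber: p+6=v, l+7=s, u+8=c, m+9=v, b+10=l, e+11=p, r+12=d.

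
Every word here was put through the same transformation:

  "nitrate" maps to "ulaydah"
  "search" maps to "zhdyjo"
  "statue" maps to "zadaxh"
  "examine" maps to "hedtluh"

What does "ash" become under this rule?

dzo

The shift depends on letter class: consonant n→u is +7, but vowel i→l is +3. Vowels shift forward by 3 and consonants shift forward by 7.
On ash: a(vowel)+3=d, s(cons)+7=z, h(cons)+7=o.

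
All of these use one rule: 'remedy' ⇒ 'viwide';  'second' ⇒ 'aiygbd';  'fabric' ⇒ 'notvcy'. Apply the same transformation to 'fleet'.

Each letter's alphabet position (a=0..z=25) is mapped through 5·x+14 mod 26 — an affine cipher.
For fleet: f(5)→5·5+14≡13=n; l(11)→5·11+14≡17=r; e(4)→5·4+14≡8=i; e(4)→5·4+14≡8=i; t(19)→5·19+14≡5=f (all mod 26).

nriif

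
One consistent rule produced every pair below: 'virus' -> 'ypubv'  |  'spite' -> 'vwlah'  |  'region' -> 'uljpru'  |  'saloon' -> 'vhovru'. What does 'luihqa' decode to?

infant

Shifts by position in virus: pos 0: v→y (+3), pos 1: i→p (+7), pos 2: r→u (+3), pos 3: u→b (+7) — repeating every 2. A repeating key of period 2 is used — shifts +3, +7 over and over.
Reversing it on luihqa: l−3=i, u−7=n, i−3=f, h−7=a, q−3=n, a−7=t.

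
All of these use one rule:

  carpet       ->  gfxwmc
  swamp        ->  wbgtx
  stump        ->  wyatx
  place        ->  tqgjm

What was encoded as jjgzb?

feast

The shift increases by 1 at each position, starting from +4: 4, 5, 6, ….
Undoing it on jjgzb: j−4=f, j−5=e, g−6=a, z−7=s, b−8=t.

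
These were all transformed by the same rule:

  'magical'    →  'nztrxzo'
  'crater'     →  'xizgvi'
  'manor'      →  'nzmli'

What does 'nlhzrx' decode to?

mosaic

Each pair mirrors across the alphabet (m↔n, a↔z, g↔t): positions sum to 25. Each letter is replaced by its mirror in the alphabet: a↔z, b↔y, c↔x, and so on (the Atbash cipher).
Decoding nlhzrx: n↔m, l↔o, h↔s, z↔a, r↔i, x↔c.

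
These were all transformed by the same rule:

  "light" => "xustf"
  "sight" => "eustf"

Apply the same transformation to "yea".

Compare letters: l→x is +12, i→u is +12, g→s is +12 — a constant shift. This is a Caesar cipher with shift 12.
On yea: y+12=k, e+12=q, a+12=m.

kqm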